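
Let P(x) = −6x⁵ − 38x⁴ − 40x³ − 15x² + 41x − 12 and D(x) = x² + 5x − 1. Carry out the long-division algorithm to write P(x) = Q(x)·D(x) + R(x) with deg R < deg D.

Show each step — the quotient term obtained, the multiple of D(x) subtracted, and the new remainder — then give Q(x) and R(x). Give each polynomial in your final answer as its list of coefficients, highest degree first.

Step 1: lead(−6x⁵ − 38x⁴ − 40x³ − 15x² + 41x − 12) ÷ lead(D) = −6x⁵ ÷ x² = −6x³. Subtract (−6x³)·D = −6x⁵ − 30x⁴ + 6x³. Remainder: −8x⁴ − 46x³ − 15x² + 41x − 12.
Step 2: lead(−8x⁴ − 46x³ − 15x² + 41x − 12) ÷ lead(D) = −8x⁴ ÷ x² = −8x². Subtract (−8x²)·D = −8x⁴ − 40x³ + 8x². Remainder: −6x³ − 23x² + 41x − 12.
Step 3: lead(−6x³ − 23x² + 41x − 12) ÷ lead(D) = −6x³ ÷ x² = −6x. Subtract (−6x)·D = −6x³ − 30x² + 6x. Remainder: 7x² + 35x − 12.
Step 4: lead(7x² + 35x − 12) ÷ lead(D) = 7x² ÷ x² = 7. Subtract (7)·D = 7x² + 35x − 7. Remainder: −5.

Q = [-6, -8, -6, 7]; R = [-5]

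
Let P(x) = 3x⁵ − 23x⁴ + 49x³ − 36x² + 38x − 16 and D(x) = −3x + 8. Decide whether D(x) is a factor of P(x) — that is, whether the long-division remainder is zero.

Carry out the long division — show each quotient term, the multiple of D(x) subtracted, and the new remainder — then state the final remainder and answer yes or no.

Step 1: lead(3x⁵ − 23x⁴ + 49x³ − 36x² + 38x − 16) ÷ lead(D) = 3x⁵ ÷ −3x = −x⁴. Subtract (−x⁴)·D = 3x⁵ − 8x⁴. Remainder: −15x⁴ + 49x³ − 36x² + 38x − 16.
Step 2: lead(−15x⁴ + 49x³ − 36x² + 38x − 16) ÷ lead(D) = −15x⁴ ÷ −3x = 5x³. Subtract (5x³)·D = −15x⁴ + 40x³. Remainder: 9x³ − 36x² + 38x − 16.
Step 3: lead(9x³ − 36x² + 38x − 16) ÷ lead(D) = 9x³ ÷ −3x = −3x². Subtract (−3x²)·D = 9x³ − 24x². Remainder: −12x² + 38x − 16.
Step 4: lead(−12x² + 38x − 16) ÷ lead(D) = −12x² ÷ −3x = 4x. Subtract (4x)·D = −12x² + 32x. Remainder: 6x − 16.
Step 5: lead(6x − 16) ÷ lead(D) = 6x ÷ −3x = −2. Subtract (−2)·D = 6x − 16. Remainder: 0.

R(x) = 0, so D(x) is a factor of P(x). yes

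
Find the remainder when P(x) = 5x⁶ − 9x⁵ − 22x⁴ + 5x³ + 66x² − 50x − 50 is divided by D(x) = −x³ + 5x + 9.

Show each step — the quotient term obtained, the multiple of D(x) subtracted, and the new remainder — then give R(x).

R(x) = 2x − 5

Step 1: lead(5x⁶ − 9x⁵ − 22x⁴ + 5x³ + 66x² − 50x − 50) ÷ lead(D) = 5x⁶ ÷ −x³ = −5x³. Subtract (−5x³)·D = 5x⁶ − 25x⁴ − 45x³. Remainder: −9x⁵ + 3x⁴ + 50x³ + 66x² − 50x − 50.
Step 2: lead(−9x⁵ + 3x⁴ + 50x³ + 66x² − 50x − 50) ÷ lead(D) = −9x⁵ ÷ −x³ = 9x². Subtract (9x²)·D = −9x⁵ + 45x³ + 81x². Remainder: 3x⁴ + 5x³ − 15x² − 50x − 50.
Step 3: lead(3x⁴ + 5x³ − 15x² − 50x − 50) ÷ lead(D) = 3x⁴ ÷ −x³ = −3x. Subtract (−3x)·D = 3x⁴ − 15x² − 27x. Remainder: 5x³ − 23x − 50.
Step 4: lead(5x³ − 23x − 50) ÷ lead(D) = 5x³ ÷ −x³ = −5. Subtract (−5)·D = 5x³ − 25x − 45. Remainder: 2x − 5.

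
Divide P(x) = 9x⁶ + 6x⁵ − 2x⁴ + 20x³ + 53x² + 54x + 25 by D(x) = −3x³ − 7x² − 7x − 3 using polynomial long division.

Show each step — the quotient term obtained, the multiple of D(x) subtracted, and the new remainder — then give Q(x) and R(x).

Q(x) = −3x³ + 5x² − 4x − 6; R(x) = −2x² + 7

Step 1: lead(9x⁶ + 6x⁵ − 2x⁴ + 20x³ + 53x² + 54x + 25) ÷ lead(D) = 9x⁶ ÷ −3x³ = −3x³. Subtract (−3x³)·D = 9x⁶ + 21x⁵ + 21x⁴ + 9x³. Remainder: −15x⁵ − 23x⁴ + 11x³ + 53x² + 54x + 25.
Step 2: lead(−15x⁵ − 23x⁴ + 11x³ + 53x² + 54x + 25) ÷ lead(D) = −15x⁵ ÷ −3x³ = 5x². Subtract (5x²)·D = −15x⁵ − 35x⁴ − 35x³ − 15x². Remainder: 12x⁴ + 46x³ + 68x² + 54x + 25.
Step 3: lead(12x⁴ + 46x³ + 68x² + 54x + 25) ÷ lead(D) = 12x⁴ ÷ −3x³ = −4x. Subtract (−4x)·D = 12x⁴ + 28x³ + 28x² + 12x. Remainder: 18x³ + 40x² + 42x + 25.
Step 4: lead(18x³ + 40x² + 42x + 25) ÷ lead(D) = 18x³ ÷ −3x³ = −6. Subtract (−6)·D = 18x³ + 42x² + 42x + 18. Remainder: −2x² + 7.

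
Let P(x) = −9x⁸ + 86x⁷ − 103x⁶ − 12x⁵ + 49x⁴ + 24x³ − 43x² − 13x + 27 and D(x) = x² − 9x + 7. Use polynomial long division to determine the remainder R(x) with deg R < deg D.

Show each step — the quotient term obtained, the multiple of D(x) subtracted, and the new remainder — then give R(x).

R(x) = 6

Step 1: lead(−9x⁸ + 86x⁷ − 103x⁶ − 12x⁵ + 49x⁴ + 24x³ − 43x² − 13x + 27) ÷ lead(D) = −9x⁸ ÷ x² = −9x⁶. Subtract (−9x⁶)·D = −9x⁸ + 81x⁷ − 63x⁶. Remainder: 5x⁷ − 40x⁶ − 12x⁵ + 49x⁴ + 24x³ − 43x² − 13x + 27.
Step 2: lead(5x⁷ − 40x⁶ − 12x⁵ + 49x⁴ + 24x³ − 43x² − 13x + 27) ÷ lead(D) = 5x⁷ ÷ x² = 5x⁵. Subtract (5x⁵)·D = 5x⁷ − 45x⁶ + 35x⁵. Remainder: 5x⁶ − 47x⁵ + 49x⁴ + 24x³ − 43x² − 13x + 27.
Step 3: lead(5x⁶ − 47x⁵ + 49x⁴ + 24x³ − 43x² − 13x + 27) ÷ lead(D) = 5x⁶ ÷ x² = 5x⁴. Subtract (5x⁴)·D = 5x⁶ − 45x⁵ + 35x⁴. Remainder: −2x⁵ + 14x⁴ + 24x³ − 43x² − 13x + 27.
Step 4: lead(−2x⁵ + 14x⁴ + 24x³ − 43x² − 13x + 27) ÷ lead(D) = −2x⁵ ÷ x² = −2x³. Subtract (−2x³)·D = −2x⁵ + 18x⁴ − 14x³. Remainder: −4x⁴ + 38x³ − 43x² − 13x + 27.
Step 5: lead(−4x⁴ + 38x³ − 43x² − 13x + 27) ÷ lead(D) = −4x⁴ ÷ x² = −4x². Subtract (−4x²)·D = −4x⁴ + 36x³ − 28x². Remainder: 2x³ − 15x² − 13x + 27.
Step 6: lead(2x³ − 15x² − 13x + 27) ÷ lead(D) = 2x³ ÷ x² = 2x. Subtract (2x)·D = 2x³ − 18x² + 14x. Remainder: 3x² − 27x + 27.
Step 7: lead(3x² − 27x + 27) ÷ lead(D) = 3x² ÷ x² = 3. Subtract (3)·D = 3x² − 27x + 21. Remainder: 6.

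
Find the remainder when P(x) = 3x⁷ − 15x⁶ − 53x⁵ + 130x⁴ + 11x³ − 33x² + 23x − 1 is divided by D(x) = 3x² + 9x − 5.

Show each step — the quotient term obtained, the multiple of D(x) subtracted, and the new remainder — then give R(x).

R(x) = 9

Step 1: lead(3x⁷ − 15x⁶ − 53x⁵ + 130x⁴ + 11x³ − 33x² + 23x − 1) ÷ lead(D) = 3x⁷ ÷ 3x² = x⁵. Subtract (x⁵)·D = 3x⁷ + 9x⁶ − 5x⁵. Remainder: −24x⁶ − 48x⁵ + 130x⁴ + 11x³ − 33x² + 23x − 1.
Step 2: lead(−24x⁶ − 48x⁵ + 130x⁴ + 11x³ − 33x² + 23x − 1) ÷ lead(D) = −24x⁶ ÷ 3x² = −8x⁴. Subtract (−8x⁴)·D = −24x⁶ − 72x⁵ + 40x⁴. Remainder: 24x⁵ + 90x⁴ + 11x³ − 33x² + 23x − 1.
Step 3: lead(24x⁵ + 90x⁴ + 11x³ − 33x² + 23x − 1) ÷ lead(D) = 24x⁵ ÷ 3x² = 8x³. Subtract (8x³)·D = 24x⁵ + 72x⁴ − 40x³. Remainder: 18x⁴ + 51x³ − 33x² + 23x − 1.
Step 4: lead(18x⁴ + 51x³ − 33x² + 23x − 1) ÷ lead(D) = 18x⁴ ÷ 3x² = 6x². Subtract (6x²)·D = 18x⁴ + 54x³ − 30x². Remainder: −3x³ − 3x² + 23x − 1.
Step 5: lead(−3x³ − 3x² + 23x − 1) ÷ lead(D) = −3x³ ÷ 3x² = −x. Subtract (−x)·D = −3x³ − 9x² + 5x. Remainder: 6x² + 18x − 1.
Step 6: lead(6x² + 18x − 1) ÷ lead(D) = 6x² ÷ 3x² = 2. Subtract (2)·D = 6x² + 18x − 10. Remainder: 9.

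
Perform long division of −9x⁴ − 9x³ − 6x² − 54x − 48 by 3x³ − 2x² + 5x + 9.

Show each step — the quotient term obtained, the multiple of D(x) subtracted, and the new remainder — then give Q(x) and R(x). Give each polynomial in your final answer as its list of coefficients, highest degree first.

Step 1: lead(−9x⁴ − 9x³ − 6x² − 54x − 48) ÷ lead(D) = −9x⁴ ÷ 3x³ = −3x. Subtract (−3x)·D = −9x⁴ + 6x³ − 15x² − 27x. Remainder: −15x³ + 9x² − 27x − 48.
Step 2: lead(−15x³ + 9x² − 27x − 48) ÷ lead(D) = −15x³ ÷ 3x³ = −5. Subtract (−5)·D = −15x³ + 10x² − 25x − 45. Remainder: −x² − 2x − 3.

Q = [-3, -5]; R = [-1, -2, -3]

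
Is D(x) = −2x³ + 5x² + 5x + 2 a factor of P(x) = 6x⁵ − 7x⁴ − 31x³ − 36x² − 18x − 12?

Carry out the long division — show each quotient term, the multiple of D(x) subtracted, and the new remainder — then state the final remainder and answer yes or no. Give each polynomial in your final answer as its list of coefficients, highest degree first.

Step 1: lead(6x⁵ − 7x⁴ − 31x³ − 36x² − 18x − 12) ÷ lead(D) = 6x⁵ ÷ −2x³ = −3x². Subtract (−3x²)·D = 6x⁵ − 15x⁴ − 15x³ − 6x². Remainder: 8x⁴ − 16x³ − 30x² − 18x − 12.
Step 2: lead(8x⁴ − 16x³ − 30x² − 18x − 12) ÷ lead(D) = 8x⁴ ÷ −2x³ = −4x. Subtract (−4x)·D = 8x⁴ − 20x³ − 20x² − 8x. Remainder: 4x³ − 10x² − 10x − 12.
Step 3: lead(4x³ − 10x² − 10x − 12) ÷ lead(D) = 4x³ ÷ −2x³ = −2. Subtract (−2)·D = 4x³ − 10x² − 10x − 4. Remainder: −8.

R = [-8], so D(x) is not a factor of P(x). no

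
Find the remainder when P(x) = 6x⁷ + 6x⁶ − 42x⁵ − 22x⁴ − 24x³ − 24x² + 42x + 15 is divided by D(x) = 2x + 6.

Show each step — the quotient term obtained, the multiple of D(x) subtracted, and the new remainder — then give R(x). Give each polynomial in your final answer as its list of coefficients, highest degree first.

R = [-3]

Step 1: lead(6x⁷ + 6x⁶ − 42x⁵ − 22x⁴ − 24x³ − 24x² + 42x + 15) ÷ lead(D) = 6x⁷ ÷ 2x = 3x⁶. Subtract (3x⁶)·D = 6x⁷ + 18x⁶. Remainder: −12x⁶ − 42x⁵ − 22x⁴ − 24x³ − 24x² + 42x + 15.
Step 2: lead(−12x⁶ − 42x⁵ − 22x⁴ − 24x³ − 24x² + 42x + 15) ÷ lead(D) = −12x⁶ ÷ 2x = −6x⁵. Subtract (−6x⁵)·D = −12x⁶ − 36x⁵. Remainder: −6x⁵ − 22x⁴ − 24x³ − 24x² + 42x + 15.
Step 3: lead(−6x⁵ − 22x⁴ − 24x³ − 24x² + 42x + 15) ÷ lead(D) = −6x⁵ ÷ 2x = −3x⁴. Subtract (−3x⁴)·D = −6x⁵ − 18x⁴. Remainder: −4x⁴ − 24x³ − 24x² + 42x + 15.
Step 4: lead(−4x⁴ − 24x³ − 24x² + 42x + 15) ÷ lead(D) = −4x⁴ ÷ 2x = −2x³. Subtract (−2x³)·D = −4x⁴ − 12x³. Remainder: −12x³ − 24x² + 42x + 15.
Step 5: lead(−12x³ − 24x² + 42x + 15) ÷ lead(D) = −12x³ ÷ 2x = −6x². Subtract (−6x²)·D = −12x³ − 36x². Remainder: 12x² + 42x + 15.
Step 6: lead(12x² + 42x + 15) ÷ lead(D) = 12x² ÷ 2x = 6x. Subtract (6x)·D = 12x² + 36x. Remainder: 6x + 15.
Step 7: lead(6x + 15) ÷ lead(D) = 6x ÷ 2x = 3. Subtract (3)·D = 6x + 18. Remainder: −3.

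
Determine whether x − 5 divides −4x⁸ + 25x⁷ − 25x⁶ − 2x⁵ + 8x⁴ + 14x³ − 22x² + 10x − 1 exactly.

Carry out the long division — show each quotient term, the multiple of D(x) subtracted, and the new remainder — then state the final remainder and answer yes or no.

Step 1: lead(−4x⁸ + 25x⁷ − 25x⁶ − 2x⁵ + 8x⁴ + 14x³ − 22x² + 10x − 1) ÷ lead(D) = −4x⁸ ÷ x = −4x⁷. Subtract (−4x⁷)·D = −4x⁸ + 20x⁷. Remainder: 5x⁷ − 25x⁶ − 2x⁵ + 8x⁴ + 14x³ − 22x² + 10x − 1.
Step 2: lead(5x⁷ − 25x⁶ − 2x⁵ + 8x⁴ + 14x³ − 22x² + 10x − 1) ÷ lead(D) = 5x⁷ ÷ x = 5x⁶. Subtract (5x⁶)·D = 5x⁷ − 25x⁶. Remainder: −2x⁵ + 8x⁴ + 14x³ − 22x² + 10x − 1.
Step 3: lead(−2x⁵ + 8x⁴ + 14x³ − 22x² + 10x − 1) ÷ lead(D) = −2x⁵ ÷ x = −2x⁴. Subtract (−2x⁴)·D = −2x⁵ + 10x⁴. Remainder: −2x⁴ + 14x³ − 22x² + 10x − 1.
Step 4: lead(−2x⁴ + 14x³ − 22x² + 10x − 1) ÷ lead(D) = −2x⁴ ÷ x = −2x³. Subtract (−2x³)·D = −2x⁴ + 10x³. Remainder: 4x³ − 22x² + 10x − 1.
Step 5: lead(4x³ − 22x² + 10x − 1) ÷ lead(D) = 4x³ ÷ x = 4x². Subtract (4x²)·D = 4x³ − 20x². Remainder: −2x² + 10x − 1.
Step 6: lead(−2x² + 10x − 1) ÷ lead(D) = −2x² ÷ x = −2x. Subtract (−2x)·D = −2x² + 10x. Remainder: −1.

R(x) = −1, so D(x) is not a factor of P(x). no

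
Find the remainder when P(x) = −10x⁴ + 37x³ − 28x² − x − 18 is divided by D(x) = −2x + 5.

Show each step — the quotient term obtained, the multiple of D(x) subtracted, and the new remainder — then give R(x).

Step 1: lead(−10x⁴ + 37x³ − 28x² − x − 18) ÷ lead(D) = −10x⁴ ÷ −2x = 5x³. Subtract (5x³)·D = −10x⁴ + 25x³. Remainder: 12x³ − 28x² − x − 18.
Step 2: lead(12x³ − 28x² − x − 18) ÷ lead(D) = 12x³ ÷ −2x = −6x². Subtract (−6x²)·D = 12x³ − 30x². Remainder: 2x² − x − 18.
Step 3: lead(2x² − x − 18) ÷ lead(D) = 2x² ÷ −2x = −x. Subtract (−x)·D = 2x² − 5x. Remainder: 4x − 18.
Step 4: lead(4x − 18) ÷ lead(D) = 4x ÷ −2x = −2. Subtract (−2)·D = 4x − 10. Remainder: −8.

R(x) = −8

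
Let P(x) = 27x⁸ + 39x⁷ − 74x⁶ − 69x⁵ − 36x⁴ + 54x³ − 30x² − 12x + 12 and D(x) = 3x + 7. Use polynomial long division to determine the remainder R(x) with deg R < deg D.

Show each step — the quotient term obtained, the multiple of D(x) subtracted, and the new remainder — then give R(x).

Step 1: lead(27x⁸ + 39x⁷ − 74x⁶ − 69x⁵ − 36x⁴ + 54x³ − 30x² − 12x + 12) ÷ lead(D) = 27x⁸ ÷ 3x = 9x⁷. Subtract (9x⁷)·D = 27x⁸ + 63x⁷. Remainder: −24x⁷ − 74x⁶ − 69x⁵ − 36x⁴ + 54x³ − 30x² − 12x + 12.
Step 2: lead(−24x⁷ − 74x⁶ − 69x⁵ − 36x⁴ + 54x³ − 30x² − 12x + 12) ÷ lead(D) = −24x⁷ ÷ 3x = −8x⁶. Subtract (−8x⁶)·D = −24x⁷ − 56x⁶. Remainder: −18x⁶ − 69x⁵ − 36x⁴ + 54x³ − 30x² − 12x + 12.
Step 3: lead(−18x⁶ − 69x⁵ − 36x⁴ + 54x³ − 30x² − 12x + 12) ÷ lead(D) = −18x⁶ ÷ 3x = −6x⁵. Subtract (−6x⁵)·D = −18x⁶ − 42x⁵. Remainder: −27x⁵ − 36x⁴ + 54x³ − 30x² − 12x + 12.
Step 4: lead(−27x⁵ − 36x⁴ + 54x³ − 30x² − 12x + 12) ÷ lead(D) = −27x⁵ ÷ 3x = −9x⁴. Subtract (−9x⁴)·D = −27x⁵ − 63x⁴. Remainder: 27x⁴ + 54x³ − 30x² − 12x + 12.
Step 5: lead(27x⁴ + 54x³ − 30x² − 12x + 12) ÷ lead(D) = 27x⁴ ÷ 3x = 9x³. Subtract (9x³)·D = 27x⁴ + 63x³. Remainder: −9x³ − 30x² − 12x + 12.
Step 6: lead(−9x³ − 30x² − 12x + 12) ÷ lead(D) = −9x³ ÷ 3x = −3x². Subtract (−3x²)·D = −9x³ − 21x². Remainder: −9x² − 12x + 12.
Step 7: lead(−9x² − 12x + 12) ÷ lead(D) = −9x² ÷ 3x = −3x. Subtract (−3x)·D = −9x² − 21x. Remainder: 9x + 12.
Step 8: lead(9x + 12) ÷ lead(D) = 9x ÷ 3x = 3. Subtract (3)·D = 9x + 21. Remainder: −9.

R(x) = −9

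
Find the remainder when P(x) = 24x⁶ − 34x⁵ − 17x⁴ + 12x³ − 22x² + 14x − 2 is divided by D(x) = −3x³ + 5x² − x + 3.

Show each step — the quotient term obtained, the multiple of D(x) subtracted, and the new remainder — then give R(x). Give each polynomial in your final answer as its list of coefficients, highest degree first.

Step 1: lead(24x⁶ − 34x⁵ − 17x⁴ + 12x³ − 22x² + 14x − 2) ÷ lead(D) = 24x⁶ ÷ −3x³ = −8x³. Subtract (−8x³)·D = 24x⁶ − 40x⁵ + 8x⁴ − 24x³. Remainder: 6x⁵ − 25x⁴ + 36x³ − 22x² + 14x − 2.
Step 2: lead(6x⁵ − 25x⁴ + 36x³ − 22x² + 14x − 2) ÷ lead(D) = 6x⁵ ÷ −3x³ = −2x². Subtract (−2x²)·D = 6x⁵ − 10x⁴ + 2x³ − 6x². Remainder: −15x⁴ + 34x³ − 16x² + 14x − 2.
Step 3: lead(−15x⁴ + 34x³ − 16x² + 14x − 2) ÷ lead(D) = −15x⁴ ÷ −3x³ = 5x. Subtract (5x)·D = −15x⁴ + 25x³ − 5x² + 15x. Remainder: 9x³ − 11x² − x − 2.
Step 4: lead(9x³ − 11x² − x − 2) ÷ lead(D) = 9x³ ÷ −3x³ = −3. Subtract (−3)·D = 9x³ − 15x² + 3x − 9. Remainder: 4x² − 4x + 7.

R = [4, -4, 7]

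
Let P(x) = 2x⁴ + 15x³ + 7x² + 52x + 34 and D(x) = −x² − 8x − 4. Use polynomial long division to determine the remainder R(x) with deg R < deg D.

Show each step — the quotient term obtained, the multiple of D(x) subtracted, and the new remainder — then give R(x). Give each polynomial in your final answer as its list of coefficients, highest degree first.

R = [6]

Step 1: lead(2x⁴ + 15x³ + 7x² + 52x + 34) ÷ lead(D) = 2x⁴ ÷ −x² = −2x². Subtract (−2x²)·D = 2x⁴ + 16x³ + 8x². Remainder: −x³ − x² + 52x + 34.
Step 2: lead(−x³ − x² + 52x + 34) ÷ lead(D) = −x³ ÷ −x² = x. Subtract (x)·D = −x³ − 8x² − 4x. Remainder: 7x² + 56x + 34.
Step 3: lead(7x² + 56x + 34) ÷ lead(D) = 7x² ÷ −x² = −7. Subtract (−7)·D = 7x² + 56x + 28. Remainder: 6.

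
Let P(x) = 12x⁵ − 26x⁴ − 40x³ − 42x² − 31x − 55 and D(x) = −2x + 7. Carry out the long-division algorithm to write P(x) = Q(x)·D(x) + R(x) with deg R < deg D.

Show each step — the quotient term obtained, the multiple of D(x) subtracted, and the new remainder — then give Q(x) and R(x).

Q(x) = −6x⁴ − 8x³ − 8x² − 7x − 9; R(x) = 8

Step 1: lead(12x⁵ − 26x⁴ − 40x³ − 42x² − 31x − 55) ÷ lead(D) = 12x⁵ ÷ −2x = −6x⁴. Subtract (−6x⁴)·D = 12x⁵ − 42x⁴. Remainder: 16x⁴ − 40x³ − 42x² − 31x − 55.
Step 2: lead(16x⁴ − 40x³ − 42x² − 31x − 55) ÷ lead(D) = 16x⁴ ÷ −2x = −8x³. Subtract (−8x³)·D = 16x⁴ − 56x³. Remainder: 16x³ − 42x² − 31x − 55.
Step 3: lead(16x³ − 42x² − 31x − 55) ÷ lead(D) = 16x³ ÷ −2x = −8x². Subtract (−8x²)·D = 16x³ − 56x². Remainder: 14x² − 31x − 55.
Step 4: lead(14x² − 31x − 55) ÷ lead(D) = 14x² ÷ −2x = −7x. Subtract (−7x)·D = 14x² − 49x. Remainder: 18x − 55.
Step 5: lead(18x − 55) ÷ lead(D) = 18x ÷ −2x = −9. Subtract (−9)·D = 18x − 63. Remainder: 8.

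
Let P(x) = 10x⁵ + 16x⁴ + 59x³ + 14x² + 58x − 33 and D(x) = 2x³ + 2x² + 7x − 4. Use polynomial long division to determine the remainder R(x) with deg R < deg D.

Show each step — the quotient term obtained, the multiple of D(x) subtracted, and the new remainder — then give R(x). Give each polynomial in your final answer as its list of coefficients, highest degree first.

R = [-5, 7, 3]

Step 1: lead(10x⁵ + 16x⁴ + 59x³ + 14x² + 58x − 33) ÷ lead(D) = 10x⁵ ÷ 2x³ = 5x². Subtract (5x²)·D = 10x⁵ + 10x⁴ + 35x³ − 20x². Remainder: 6x⁴ + 24x³ + 34x² + 58x − 33.
Step 2: lead(6x⁴ + 24x³ + 34x² + 58x − 33) ÷ lead(D) = 6x⁴ ÷ 2x³ = 3x. Subtract (3x)·D = 6x⁴ + 6x³ + 21x² − 12x. Remainder: 18x³ + 13x² + 70x − 33.
Step 3: lead(18x³ + 13x² + 70x − 33) ÷ lead(D) = 18x³ ÷ 2x³ = 9. Subtract (9)·D = 18x³ + 18x² + 63x − 36. Remainder: −5x² + 7x + 3.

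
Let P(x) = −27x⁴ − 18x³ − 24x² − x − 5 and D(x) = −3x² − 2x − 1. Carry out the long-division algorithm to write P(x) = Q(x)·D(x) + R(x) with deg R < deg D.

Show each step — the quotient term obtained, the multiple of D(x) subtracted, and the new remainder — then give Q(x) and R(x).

Q(x) = 9x² + 5; R(x) = 9x

Step 1: lead(−27x⁴ − 18x³ − 24x² − x − 5) ÷ lead(D) = −27x⁴ ÷ −3x² = 9x². Subtract (9x²)·D = −27x⁴ − 18x³ − 9x². Remainder: −15x² − x − 5.
Step 2: lead(−15x² − x − 5) ÷ lead(D) = −15x² ÷ −3x² = 5. Subtract (5)·D = −15x² − 10x − 5. Remainder: 9x.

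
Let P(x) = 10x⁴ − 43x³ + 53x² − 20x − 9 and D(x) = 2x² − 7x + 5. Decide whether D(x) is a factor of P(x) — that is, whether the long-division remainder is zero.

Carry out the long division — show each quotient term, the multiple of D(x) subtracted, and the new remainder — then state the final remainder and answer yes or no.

Step 1: lead(10x⁴ − 43x³ + 53x² − 20x − 9) ÷ lead(D) = 10x⁴ ÷ 2x² = 5x². Subtract (5x²)·D = 10x⁴ − 35x³ + 25x². Remainder: −8x³ + 28x² − 20x − 9.
Step 2: lead(−8x³ + 28x² − 20x − 9) ÷ lead(D) = −8x³ ÷ 2x² = −4x. Subtract (−4x)·D = −8x³ + 28x² − 20x. Remainder: −9.

R(x) = −9, so D(x) is not a factor of P(x). no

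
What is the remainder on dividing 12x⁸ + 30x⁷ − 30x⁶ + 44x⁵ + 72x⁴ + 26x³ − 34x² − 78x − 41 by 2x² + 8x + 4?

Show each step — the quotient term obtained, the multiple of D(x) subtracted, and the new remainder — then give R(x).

Step 1: lead(12x⁸ + 30x⁷ − 30x⁶ + 44x⁵ + 72x⁴ + 26x³ − 34x² − 78x − 41) ÷ lead(D) = 12x⁸ ÷ 2x² = 6x⁶. Subtract (6x⁶)·D = 12x⁸ + 48x⁷ + 24x⁶. Remainder: −18x⁷ − 54x⁶ + 44x⁵ + 72x⁴ + 26x³ − 34x² − 78x − 41.
Step 2: lead(−18x⁷ − 54x⁶ + 44x⁵ + 72x⁴ + 26x³ − 34x² − 78x − 41) ÷ lead(D) = −18x⁷ ÷ 2x² = −9x⁵. Subtract (−9x⁵)·D = −18x⁷ − 72x⁶ − 36x⁵. Remainder: 18x⁶ + 80x⁵ + 72x⁴ + 26x³ − 34x² − 78x − 41.
Step 3: lead(18x⁶ + 80x⁵ + 72x⁴ + 26x³ − 34x² − 78x − 41) ÷ lead(D) = 18x⁶ ÷ 2x² = 9x⁴. Subtract (9x⁴)·D = 18x⁶ + 72x⁵ + 36x⁴. Remainder: 8x⁵ + 36x⁴ + 26x³ − 34x² − 78x − 41.
Step 4: lead(8x⁵ + 36x⁴ + 26x³ − 34x² − 78x − 41) ÷ lead(D) = 8x⁵ ÷ 2x² = 4x³. Subtract (4x³)·D = 8x⁵ + 32x⁴ + 16x³. Remainder: 4x⁴ + 10x³ − 34x² − 78x − 41.
Step 5: lead(4x⁴ + 10x³ − 34x² − 78x − 41) ÷ lead(D) = 4x⁴ ÷ 2x² = 2x². Subtract (2x²)·D = 4x⁴ + 16x³ + 8x². Remainder: −6x³ − 42x² − 78x − 41.
Step 6: lead(−6x³ − 42x² − 78x − 41) ÷ lead(D) = −6x³ ÷ 2x² = −3x. Subtract (−3x)·D = −6x³ − 24x² − 12x. Remainder: −18x² − 66x − 41.
Step 7: lead(−18x² − 66x − 41) ÷ lead(D) = −18x² ÷ 2x² = −9. Subtract (−9)·D = −18x² − 72x − 36. Remainder: 6x − 5.

R(x) = 6x − 5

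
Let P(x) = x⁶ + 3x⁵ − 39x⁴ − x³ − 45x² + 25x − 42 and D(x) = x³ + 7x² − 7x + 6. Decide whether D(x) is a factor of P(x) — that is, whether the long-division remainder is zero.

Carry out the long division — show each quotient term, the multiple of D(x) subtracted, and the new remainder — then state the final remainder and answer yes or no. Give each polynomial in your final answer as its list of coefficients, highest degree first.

Step 1: lead(x⁶ + 3x⁵ − 39x⁴ − x³ − 45x² + 25x − 42) ÷ lead(D) = x⁶ ÷ x³ = x³. Subtract (x³)·D = x⁶ + 7x⁵ − 7x⁴ + 6x³. Remainder: −4x⁵ − 32x⁴ − 7x³ − 45x² + 25x − 42.
Step 2: lead(−4x⁵ − 32x⁴ − 7x³ − 45x² + 25x − 42) ÷ lead(D) = −4x⁵ ÷ x³ = −4x². Subtract (−4x²)·D = −4x⁵ − 28x⁴ + 28x³ − 24x². Remainder: −4x⁴ − 35x³ − 21x² + 25x − 42.
Step 3: lead(−4x⁴ − 35x³ − 21x² + 25x − 42) ÷ lead(D) = −4x⁴ ÷ x³ = −4x. Subtract (−4x)·D = −4x⁴ − 28x³ + 28x² − 24x. Remainder: −7x³ − 49x² + 49x − 42.
Step 4: lead(−7x³ − 49x² + 49x − 42) ÷ lead(D) = −7x³ ÷ x³ = −7. Subtract (−7)·D = −7x³ − 49x² + 49x − 42. Remainder: 0.

R = [0], so D(x) is a factor of P(x). yes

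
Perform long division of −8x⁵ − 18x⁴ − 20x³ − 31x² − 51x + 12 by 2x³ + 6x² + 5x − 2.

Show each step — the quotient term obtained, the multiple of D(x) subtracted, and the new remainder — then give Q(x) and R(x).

Step 1: lead(−8x⁵ − 18x⁴ − 20x³ − 31x² − 51x + 12) ÷ lead(D) = −8x⁵ ÷ 2x³ = −4x². Subtract (−4x²)·D = −8x⁵ − 24x⁴ − 20x³ + 8x². Remainder: 6x⁴ − 39x² − 51x + 12.
Step 2: lead(6x⁴ − 39x² − 51x + 12) ÷ lead(D) = 6x⁴ ÷ 2x³ = 3x. Subtract (3x)·D = 6x⁴ + 18x³ + 15x² − 6x. Remainder: −18x³ − 54x² − 45x + 12.
Step 3: lead(−18x³ − 54x² − 45x + 12) ÷ lead(D) = −18x³ ÷ 2x³ = −9. Subtract (−9)·D = −18x³ − 54x² − 45x + 18. Remainder: −6.

Q(x) = −4x² + 3x − 9; R(x) = −6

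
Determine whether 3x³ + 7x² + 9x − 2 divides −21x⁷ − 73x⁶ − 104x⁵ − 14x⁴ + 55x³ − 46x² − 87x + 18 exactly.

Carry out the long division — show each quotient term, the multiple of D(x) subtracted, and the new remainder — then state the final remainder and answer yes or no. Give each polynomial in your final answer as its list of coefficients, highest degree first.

R = [0], so D(x) is a factor of P(x). yes

Step 1: lead(−21x⁷ − 73x⁶ − 104x⁵ − 14x⁴ + 55x³ − 46x² − 87x + 18) ÷ lead(D) = −21x⁷ ÷ 3x³ = −7x⁴. Subtract (−7x⁴)·D = −21x⁷ − 49x⁶ − 63x⁵ + 14x⁴. Remainder: −24x⁶ − 41x⁵ − 28x⁴ + 55x³ − 46x² − 87x + 18.
Step 2: lead(−24x⁶ − 41x⁵ − 28x⁴ + 55x³ − 46x² − 87x + 18) ÷ lead(D) = −24x⁶ ÷ 3x³ = −8x³. Subtract (−8x³)·D = −24x⁶ − 56x⁵ − 72x⁴ + 16x³. Remainder: 15x⁵ + 44x⁴ + 39x³ − 46x² − 87x + 18.
Step 3: lead(15x⁵ + 44x⁴ + 39x³ − 46x² − 87x + 18) ÷ lead(D) = 15x⁵ ÷ 3x³ = 5x². Subtract (5x²)·D = 15x⁵ + 35x⁴ + 45x³ − 10x². Remainder: 9x⁴ − 6x³ − 36x² − 87x + 18.
Step 4: lead(9x⁴ − 6x³ − 36x² − 87x + 18) ÷ lead(D) = 9x⁴ ÷ 3x³ = 3x. Subtract (3x)·D = 9x⁴ + 21x³ + 27x² − 6x. Remainder: −27x³ − 63x² − 81x + 18.
Step 5: lead(−27x³ − 63x² − 81x + 18) ÷ lead(D) = −27x³ ÷ 3x³ = −9. Subtract (−9)·D = −27x³ − 63x² − 81x + 18. Remainder: 0.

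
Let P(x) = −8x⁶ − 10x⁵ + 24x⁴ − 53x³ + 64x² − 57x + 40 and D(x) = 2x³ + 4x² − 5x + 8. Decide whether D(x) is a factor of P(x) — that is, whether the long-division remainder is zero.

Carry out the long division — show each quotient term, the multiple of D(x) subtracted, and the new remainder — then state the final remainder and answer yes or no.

R(x) = 0, so D(x) is a factor of P(x). yes

Step 1: lead(−8x⁶ − 10x⁵ + 24x⁴ − 53x³ + 64x² − 57x + 40) ÷ lead(D) = −8x⁶ ÷ 2x³ = −4x³. Subtract (−4x³)·D = −8x⁶ − 16x⁵ + 20x⁴ − 32x³. Remainder: 6x⁵ + 4x⁴ − 21x³ + 64x² − 57x + 40.
Step 2: lead(6x⁵ + 4x⁴ − 21x³ + 64x² − 57x + 40) ÷ lead(D) = 6x⁵ ÷ 2x³ = 3x². Subtract (3x²)·D = 6x⁵ + 12x⁴ − 15x³ + 24x². Remainder: −8x⁴ − 6x³ + 40x² − 57x + 40.
Step 3: lead(−8x⁴ − 6x³ + 40x² − 57x + 40) ÷ lead(D) = −8x⁴ ÷ 2x³ = −4x. Subtract (−4x)·D = −8x⁴ − 16x³ + 20x² − 32x. Remainder: 10x³ + 20x² − 25x + 40.
Step 4: lead(10x³ + 20x² − 25x + 40) ÷ lead(D) = 10x³ ÷ 2x³ = 5. Subtract (5)·D = 10x³ + 20x² − 25x + 40. Remainder: 0.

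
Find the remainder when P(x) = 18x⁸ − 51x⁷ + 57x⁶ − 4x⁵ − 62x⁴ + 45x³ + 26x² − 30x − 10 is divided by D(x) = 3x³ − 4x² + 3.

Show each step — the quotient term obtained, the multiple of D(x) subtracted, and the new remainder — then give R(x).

R(x) = 4x² − 3x + 2

Step 1: lead(18x⁸ − 51x⁷ + 57x⁶ − 4x⁵ − 62x⁴ + 45x³ + 26x² − 30x − 10) ÷ lead(D) = 18x⁸ ÷ 3x³ = 6x⁵. Subtract (6x⁵)·D = 18x⁸ − 24x⁷ + 18x⁵. Remainder: −27x⁷ + 57x⁶ − 22x⁵ − 62x⁴ + 45x³ + 26x² − 30x − 10.
Step 2: lead(−27x⁷ + 57x⁶ − 22x⁵ − 62x⁴ + 45x³ + 26x² − 30x − 10) ÷ lead(D) = −27x⁷ ÷ 3x³ = −9x⁴. Subtract (−9x⁴)·D = −27x⁷ + 36x⁶ − 27x⁴. Remainder: 21x⁶ − 22x⁵ − 35x⁴ + 45x³ + 26x² − 30x − 10.
Step 3: lead(21x⁶ − 22x⁵ − 35x⁴ + 45x³ + 26x² − 30x − 10) ÷ lead(D) = 21x⁶ ÷ 3x³ = 7x³. Subtract (7x³)·D = 21x⁶ − 28x⁵ + 21x³. Remainder: 6x⁵ − 35x⁴ + 24x³ + 26x² − 30x − 10.
Step 4: lead(6x⁵ − 35x⁴ + 24x³ + 26x² − 30x − 10) ÷ lead(D) = 6x⁵ ÷ 3x³ = 2x². Subtract (2x²)·D = 6x⁵ − 8x⁴ + 6x². Remainder: −27x⁴ + 24x³ + 20x² − 30x − 10.
Step 5: lead(−27x⁴ + 24x³ + 20x² − 30x − 10) ÷ lead(D) = −27x⁴ ÷ 3x³ = −9x. Subtract (−9x)·D = −27x⁴ + 36x³ − 27x. Remainder: −12x³ + 20x² − 3x − 10.
Step 6: lead(−12x³ + 20x² − 3x − 10) ÷ lead(D) = −12x³ ÷ 3x³ = −4. Subtract (−4)·D = −12x³ + 16x² − 12. Remainder: 4x² − 3x + 2.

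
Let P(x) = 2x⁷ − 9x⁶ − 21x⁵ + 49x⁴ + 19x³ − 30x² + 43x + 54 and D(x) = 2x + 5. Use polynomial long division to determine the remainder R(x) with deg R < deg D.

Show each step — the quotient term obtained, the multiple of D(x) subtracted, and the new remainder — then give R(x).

R(x) = 9

Step 1: lead(2x⁷ − 9x⁶ − 21x⁵ + 49x⁴ + 19x³ − 30x² + 43x + 54) ÷ lead(D) = 2x⁷ ÷ 2x = x⁶. Subtract (x⁶)·D = 2x⁷ + 5x⁶. Remainder: −14x⁶ − 21x⁵ + 49x⁴ + 19x³ − 30x² + 43x + 54.
Step 2: lead(−14x⁶ − 21x⁵ + 49x⁴ + 19x³ − 30x² + 43x + 54) ÷ lead(D) = −14x⁶ ÷ 2x = −7x⁵. Subtract (−7x⁵)·D = −14x⁶ − 35x⁵. Remainder: 14x⁵ + 49x⁴ + 19x³ − 30x² + 43x + 54.
Step 3: lead(14x⁵ + 49x⁴ + 19x³ − 30x² + 43x + 54) ÷ lead(D) = 14x⁵ ÷ 2x = 7x⁴. Subtract (7x⁴)·D = 14x⁵ + 35x⁴. Remainder: 14x⁴ + 19x³ − 30x² + 43x + 54.
Step 4: lead(14x⁴ + 19x³ − 30x² + 43x + 54) ÷ lead(D) = 14x⁴ ÷ 2x = 7x³. Subtract (7x³)·D = 14x⁴ + 35x³. Remainder: −16x³ − 30x² + 43x + 54.
Step 5: lead(−16x³ − 30x² + 43x + 54) ÷ lead(D) = −16x³ ÷ 2x = −8x². Subtract (−8x²)·D = −16x³ − 40x². Remainder: 10x² + 43x + 54.
Step 6: lead(10x² + 43x + 54) ÷ lead(D) = 10x² ÷ 2x = 5x. Subtract (5x)·D = 10x² + 25x. Remainder: 18x + 54.
Step 7: lead(18x + 54) ÷ lead(D) = 18x ÷ 2x = 9. Subtract (9)·D = 18x + 45. Remainder: 9.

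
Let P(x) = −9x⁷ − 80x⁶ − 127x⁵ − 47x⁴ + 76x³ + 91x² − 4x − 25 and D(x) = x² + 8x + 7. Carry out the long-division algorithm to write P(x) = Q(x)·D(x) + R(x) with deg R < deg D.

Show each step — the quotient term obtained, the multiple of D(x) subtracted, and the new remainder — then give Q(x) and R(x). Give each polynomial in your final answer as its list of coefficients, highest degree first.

Q = [-9, -8, 0, 9, 4, -4]; R = [3]

Step 1: lead(−9x⁷ − 80x⁶ − 127x⁵ − 47x⁴ + 76x³ + 91x² − 4x − 25) ÷ lead(D) = −9x⁷ ÷ x² = −9x⁵. Subtract (−9x⁵)·D = −9x⁷ − 72x⁶ − 63x⁵. Remainder: −8x⁶ − 64x⁵ − 47x⁴ + 76x³ + 91x² − 4x − 25.
Step 2: lead(−8x⁶ − 64x⁵ − 47x⁴ + 76x³ + 91x² − 4x − 25) ÷ lead(D) = −8x⁶ ÷ x² = −8x⁴. Subtract (−8x⁴)·D = −8x⁶ − 64x⁵ − 56x⁴. Remainder: 9x⁴ + 76x³ + 91x² − 4x − 25.
Step 3: lead(9x⁴ + 76x³ + 91x² − 4x − 25) ÷ lead(D) = 9x⁴ ÷ x² = 9x². Subtract (9x²)·D = 9x⁴ + 72x³ + 63x². Remainder: 4x³ + 28x² − 4x − 25.
Step 4: lead(4x³ + 28x² − 4x − 25) ÷ lead(D) = 4x³ ÷ x² = 4x. Subtract (4x)·D = 4x³ + 32x² + 28x. Remainder: −4x² − 32x − 25.
Step 5: lead(−4x² − 32x − 25) ÷ lead(D) = −4x² ÷ x² = −4. Subtract (−4)·D = −4x² − 32x − 28. Remainder: 3.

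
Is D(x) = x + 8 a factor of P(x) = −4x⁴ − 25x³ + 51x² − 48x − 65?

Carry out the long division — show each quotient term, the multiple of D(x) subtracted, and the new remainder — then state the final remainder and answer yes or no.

Step 1: lead(−4x⁴ − 25x³ + 51x² − 48x − 65) ÷ lead(D) = −4x⁴ ÷ x = −4x³. Subtract (−4x³)·D = −4x⁴ − 32x³. Remainder: 7x³ + 51x² − 48x − 65.
Step 2: lead(7x³ + 51x² − 48x − 65) ÷ lead(D) = 7x³ ÷ x = 7x². Subtract (7x²)·D = 7x³ + 56x². Remainder: −5x² − 48x − 65.
Step 3: lead(−5x² − 48x − 65) ÷ lead(D) = −5x² ÷ x = −5x. Subtract (−5x)·D = −5x² − 40x. Remainder: −8x − 65.
Step 4: lead(−8x − 65) ÷ lead(D) = −8x ÷ x = −8. Subtract (−8)·D = −8x − 64. Remainder: −1.

R(x) = −1, so D(x) is not a factor of P(x). no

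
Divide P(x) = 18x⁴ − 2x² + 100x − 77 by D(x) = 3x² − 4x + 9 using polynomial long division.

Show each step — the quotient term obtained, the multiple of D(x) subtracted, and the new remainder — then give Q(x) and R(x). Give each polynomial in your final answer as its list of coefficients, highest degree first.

Step 1: lead(18x⁴ − 2x² + 100x − 77) ÷ lead(D) = 18x⁴ ÷ 3x² = 6x². Subtract (6x²)·D = 18x⁴ − 24x³ + 54x². Remainder: 24x³ − 56x² + 100x − 77.
Step 2: lead(24x³ − 56x² + 100x − 77) ÷ lead(D) = 24x³ ÷ 3x² = 8x. Subtract (8x)·D = 24x³ − 32x² + 72x. Remainder: −24x² + 28x − 77.
Step 3: lead(−24x² + 28x − 77) ÷ lead(D) = −24x² ÷ 3x² = −8. Subtract (−8)·D = −24x² + 32x − 72. Remainder: −4x − 5.

Q = [6, 8, -8]; R = [-4, -5]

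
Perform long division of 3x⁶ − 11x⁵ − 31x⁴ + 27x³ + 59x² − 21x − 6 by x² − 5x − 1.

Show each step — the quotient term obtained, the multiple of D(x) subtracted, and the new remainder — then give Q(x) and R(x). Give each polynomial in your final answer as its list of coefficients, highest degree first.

Q = [3, 4, -8, -9, 6]; R = [0]

Step 1: lead(3x⁶ − 11x⁵ − 31x⁴ + 27x³ + 59x² − 21x − 6) ÷ lead(D) = 3x⁶ ÷ x² = 3x⁴. Subtract (3x⁴)·D = 3x⁶ − 15x⁵ − 3x⁴. Remainder: 4x⁵ − 28x⁴ + 27x³ + 59x² − 21x − 6.
Step 2: lead(4x⁵ − 28x⁴ + 27x³ + 59x² − 21x − 6) ÷ lead(D) = 4x⁵ ÷ x² = 4x³. Subtract (4x³)·D = 4x⁵ − 20x⁴ − 4x³. Remainder: −8x⁴ + 31x³ + 59x² − 21x − 6.
Step 3: lead(−8x⁴ + 31x³ + 59x² − 21x − 6) ÷ lead(D) = −8x⁴ ÷ x² = −8x². Subtract (−8x²)·D = −8x⁴ + 40x³ + 8x². Remainder: −9x³ + 51x² − 21x − 6.
Step 4: lead(−9x³ + 51x² − 21x − 6) ÷ lead(D) = −9x³ ÷ x² = −9x. Subtract (−9x)·D = −9x³ + 45x² + 9x. Remainder: 6x² − 30x − 6.
Step 5: lead(6x² − 30x − 6) ÷ lead(D) = 6x² ÷ x² = 6. Subtract (6)·D = 6x² − 30x − 6. Remainder: 0.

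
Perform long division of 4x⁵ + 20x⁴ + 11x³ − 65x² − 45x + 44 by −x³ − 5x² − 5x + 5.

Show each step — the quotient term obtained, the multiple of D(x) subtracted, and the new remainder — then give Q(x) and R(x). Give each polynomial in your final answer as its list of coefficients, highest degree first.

Q = [-4, 0, 9]; R = [-1]

Step 1: lead(4x⁵ + 20x⁴ + 11x³ − 65x² − 45x + 44) ÷ lead(D) = 4x⁵ ÷ −x³ = −4x². Subtract (−4x²)·D = 4x⁵ + 20x⁴ + 20x³ − 20x². Remainder: −9x³ − 45x² − 45x + 44.
Step 2: lead(−9x³ − 45x² − 45x + 44) ÷ lead(D) = −9x³ ÷ −x³ = 9. Subtract (9)·D = −9x³ − 45x² − 45x + 45. Remainder: −1.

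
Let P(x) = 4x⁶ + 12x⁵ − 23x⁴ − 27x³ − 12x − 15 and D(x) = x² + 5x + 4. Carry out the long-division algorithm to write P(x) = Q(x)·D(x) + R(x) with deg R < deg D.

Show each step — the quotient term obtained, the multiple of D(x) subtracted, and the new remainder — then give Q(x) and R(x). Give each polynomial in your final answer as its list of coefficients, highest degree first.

Q = [4, -8, 1, 0, -4]; R = [8, 1]

Step 1: lead(4x⁶ + 12x⁵ − 23x⁴ − 27x³ − 12x − 15) ÷ lead(D) = 4x⁶ ÷ x² = 4x⁴. Subtract (4x⁴)·D = 4x⁶ + 20x⁵ + 16x⁴. Remainder: −8x⁵ − 39x⁴ − 27x³ − 12x − 15.
Step 2: lead(−8x⁵ − 39x⁴ − 27x³ − 12x − 15) ÷ lead(D) = −8x⁵ ÷ x² = −8x³. Subtract (−8x³)·D = −8x⁵ − 40x⁴ − 32x³. Remainder: x⁴ + 5x³ − 12x − 15.
Step 3: lead(x⁴ + 5x³ − 12x − 15) ÷ lead(D) = x⁴ ÷ x² = x². Subtract (x²)·D = x⁴ + 5x³ + 4x². Remainder: −4x² − 12x − 15.
Step 4: lead(−4x² − 12x − 15) ÷ lead(D) = −4x² ÷ x² = −4. Subtract (−4)·D = −4x² − 20x − 16. Remainder: 8x + 1.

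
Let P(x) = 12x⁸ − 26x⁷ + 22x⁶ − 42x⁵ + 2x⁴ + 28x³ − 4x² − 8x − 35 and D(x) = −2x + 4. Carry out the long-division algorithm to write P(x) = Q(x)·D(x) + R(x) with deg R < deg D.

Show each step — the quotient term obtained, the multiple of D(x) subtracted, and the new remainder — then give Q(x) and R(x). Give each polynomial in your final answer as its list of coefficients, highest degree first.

Q = [-6, 1, -9, 3, 5, -4, -6, -8]; R = [-3]

Step 1: lead(12x⁸ − 26x⁷ + 22x⁶ − 42x⁵ + 2x⁴ + 28x³ − 4x² − 8x − 35) ÷ lead(D) = 12x⁸ ÷ −2x = −6x⁷. Subtract (−6x⁷)·D = 12x⁸ − 24x⁷. Remainder: −2x⁷ + 22x⁶ − 42x⁵ + 2x⁴ + 28x³ − 4x² − 8x − 35.
Step 2: lead(−2x⁷ + 22x⁶ − 42x⁵ + 2x⁴ + 28x³ − 4x² − 8x − 35) ÷ lead(D) = −2x⁷ ÷ −2x = x⁶. Subtract (x⁶)·D = −2x⁷ + 4x⁶. Remainder: 18x⁶ − 42x⁵ + 2x⁴ + 28x³ − 4x² − 8x − 35.
Step 3: lead(18x⁶ − 42x⁵ + 2x⁴ + 28x³ − 4x² − 8x − 35) ÷ lead(D) = 18x⁶ ÷ −2x = −9x⁵. Subtract (−9x⁵)·D = 18x⁶ − 36x⁵. Remainder: −6x⁵ + 2x⁴ + 28x³ − 4x² − 8x − 35.
Step 4: lead(−6x⁵ + 2x⁴ + 28x³ − 4x² − 8x − 35) ÷ lead(D) = −6x⁵ ÷ −2x = 3x⁴. Subtract (3x⁴)·D = −6x⁵ + 12x⁴. Remainder: −10x⁴ + 28x³ − 4x² − 8x − 35.
Step 5: lead(−10x⁴ + 28x³ − 4x² − 8x − 35) ÷ lead(D) = −10x⁴ ÷ −2x = 5x³. Subtract (5x³)·D = −10x⁴ + 20x³. Remainder: 8x³ − 4x² − 8x − 35.
Step 6: lead(8x³ − 4x² − 8x − 35) ÷ lead(D) = 8x³ ÷ −2x = −4x². Subtract (−4x²)·D = 8x³ − 16x². Remainder: 12x² − 8x − 35.
Step 7: lead(12x² − 8x − 35) ÷ lead(D) = 12x² ÷ −2x = −6x. Subtract (−6x)·D = 12x² − 24x. Remainder: 16x − 35.
Step 8: lead(16x − 35) ÷ lead(D) = 16x ÷ −2x = −8. Subtract (−8)·D = 16x − 32. Remainder: −3.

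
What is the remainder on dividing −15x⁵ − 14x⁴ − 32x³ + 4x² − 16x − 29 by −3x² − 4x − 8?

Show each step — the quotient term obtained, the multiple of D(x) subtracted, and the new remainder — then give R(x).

Step 1: lead(−15x⁵ − 14x⁴ − 32x³ + 4x² − 16x − 29) ÷ lead(D) = −15x⁵ ÷ −3x² = 5x³. Subtract (5x³)·D = −15x⁵ − 20x⁴ − 40x³. Remainder: 6x⁴ + 8x³ + 4x² − 16x − 29.
Step 2: lead(6x⁴ + 8x³ + 4x² − 16x − 29) ÷ lead(D) = 6x⁴ ÷ −3x² = −2x². Subtract (−2x²)·D = 6x⁴ + 8x³ + 16x². Remainder: −12x² − 16x − 29.
Step 3: lead(−12x² − 16x − 29) ÷ lead(D) = −12x² ÷ −3x² = 4. Subtract (4)·D = −12x² − 16x − 32. Remainder: 3.

R(x) = 3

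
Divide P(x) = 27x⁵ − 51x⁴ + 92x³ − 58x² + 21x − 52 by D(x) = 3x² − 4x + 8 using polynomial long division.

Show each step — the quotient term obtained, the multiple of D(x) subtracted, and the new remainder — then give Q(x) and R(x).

Q(x) = 9x³ − 5x² − 6; R(x) = −3x − 4

Step 1: lead(27x⁵ − 51x⁴ + 92x³ − 58x² + 21x − 52) ÷ lead(D) = 27x⁵ ÷ 3x² = 9x³. Subtract (9x³)·D = 27x⁵ − 36x⁴ + 72x³. Remainder: −15x⁴ + 20x³ − 58x² + 21x − 52.
Step 2: lead(−15x⁴ + 20x³ − 58x² + 21x − 52) ÷ lead(D) = −15x⁴ ÷ 3x² = −5x². Subtract (−5x²)·D = −15x⁴ + 20x³ − 40x². Remainder: −18x² + 21x − 52.
Step 3: lead(−18x² + 21x − 52) ÷ lead(D) = −18x² ÷ 3x² = −6. Subtract (−6)·D = −18x² + 24x − 48. Remainder: −3x − 4.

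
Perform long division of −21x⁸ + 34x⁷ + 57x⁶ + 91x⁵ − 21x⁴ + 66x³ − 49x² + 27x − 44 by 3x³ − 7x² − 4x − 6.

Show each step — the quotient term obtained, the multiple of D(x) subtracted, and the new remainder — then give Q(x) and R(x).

Q(x) = −7x⁵ − 5x⁴ − 2x³ + 5x² − 8x + 6; R(x) = −9x² + 3x − 8

Step 1: lead(−21x⁸ + 34x⁷ + 57x⁶ + 91x⁵ − 21x⁴ + 66x³ − 49x² + 27x − 44) ÷ lead(D) = −21x⁸ ÷ 3x³ = −7x⁵. Subtract (−7x⁵)·D = −21x⁸ + 49x⁷ + 28x⁶ + 42x⁵. Remainder: −15x⁷ + 29x⁶ + 49x⁵ − 21x⁴ + 66x³ − 49x² + 27x − 44.
Step 2: lead(−15x⁷ + 29x⁶ + 49x⁵ − 21x⁴ + 66x³ − 49x² + 27x − 44) ÷ lead(D) = −15x⁷ ÷ 3x³ = −5x⁴. Subtract (−5x⁴)·D = −15x⁷ + 35x⁶ + 20x⁵ + 30x⁴. Remainder: −6x⁶ + 29x⁵ − 51x⁴ + 66x³ − 49x² + 27x − 44.
Step 3: lead(−6x⁶ + 29x⁵ − 51x⁴ + 66x³ − 49x² + 27x − 44) ÷ lead(D) = −6x⁶ ÷ 3x³ = −2x³. Subtract (−2x³)·D = −6x⁶ + 14x⁵ + 8x⁴ + 12x³. Remainder: 15x⁵ − 59x⁴ + 54x³ − 49x² + 27x − 44.
Step 4: lead(15x⁵ − 59x⁴ + 54x³ − 49x² + 27x − 44) ÷ lead(D) = 15x⁵ ÷ 3x³ = 5x². Subtract (5x²)·D = 15x⁵ − 35x⁴ − 20x³ − 30x². Remainder: −24x⁴ + 74x³ − 19x² + 27x − 44.
Step 5: lead(−24x⁴ + 74x³ − 19x² + 27x − 44) ÷ lead(D) = −24x⁴ ÷ 3x³ = −8x. Subtract (−8x)·D = −24x⁴ + 56x³ + 32x² + 48x. Remainder: 18x³ − 51x² − 21x − 44.
Step 6: lead(18x³ − 51x² − 21x − 44) ÷ lead(D) = 18x³ ÷ 3x³ = 6. Subtract (6)·D = 18x³ − 42x² − 24x − 36. Remainder: −9x² + 3x − 8.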